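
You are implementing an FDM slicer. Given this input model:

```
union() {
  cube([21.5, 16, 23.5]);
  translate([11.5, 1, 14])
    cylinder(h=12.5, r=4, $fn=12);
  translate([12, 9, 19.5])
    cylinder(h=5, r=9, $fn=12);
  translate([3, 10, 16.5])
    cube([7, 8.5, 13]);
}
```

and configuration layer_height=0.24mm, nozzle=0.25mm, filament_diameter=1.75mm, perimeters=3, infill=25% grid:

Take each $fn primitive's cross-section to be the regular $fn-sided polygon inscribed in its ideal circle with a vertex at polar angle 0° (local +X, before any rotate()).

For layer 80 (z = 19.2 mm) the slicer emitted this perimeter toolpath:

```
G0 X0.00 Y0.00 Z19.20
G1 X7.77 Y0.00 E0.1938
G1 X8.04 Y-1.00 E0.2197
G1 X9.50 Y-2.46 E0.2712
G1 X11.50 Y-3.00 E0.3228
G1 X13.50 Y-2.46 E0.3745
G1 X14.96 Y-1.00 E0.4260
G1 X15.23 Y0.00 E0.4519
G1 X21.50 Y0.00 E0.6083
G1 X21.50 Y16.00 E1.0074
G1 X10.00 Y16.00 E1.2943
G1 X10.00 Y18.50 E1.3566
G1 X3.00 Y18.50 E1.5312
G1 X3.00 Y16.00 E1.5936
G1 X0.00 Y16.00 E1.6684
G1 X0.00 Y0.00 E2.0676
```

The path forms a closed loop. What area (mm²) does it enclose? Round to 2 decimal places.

Apply the shoelace formula to the sequence of (X, Y) vertices; enclosed area = 377.74 mm².

377.74 mm²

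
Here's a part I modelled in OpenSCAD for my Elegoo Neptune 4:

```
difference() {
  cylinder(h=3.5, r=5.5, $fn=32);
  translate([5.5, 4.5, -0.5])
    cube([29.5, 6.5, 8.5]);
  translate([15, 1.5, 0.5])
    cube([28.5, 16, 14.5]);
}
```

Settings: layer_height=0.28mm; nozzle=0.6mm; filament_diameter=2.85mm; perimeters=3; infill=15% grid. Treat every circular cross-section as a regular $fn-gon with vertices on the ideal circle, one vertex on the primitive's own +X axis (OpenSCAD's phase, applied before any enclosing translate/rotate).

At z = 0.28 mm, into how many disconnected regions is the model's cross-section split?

1

At z = 0.28 mm: the r=5.5 cylinder contributes a regular 32-gon of circumradius 5.5; the cube at (5.5, 4.5) is present — its section is the full 29.5×6.5 rectangle; the cube at (15, 1.5) is not intersected at this z (z outside [0.5, 15]); Taking the first minus the rest: starting from the r=5.5 cylinder, the 29.5×6.5 cube at (5.5, 4.5) misses the remaining region (no effect) — 1 connected region. The result has 1 disconnected region.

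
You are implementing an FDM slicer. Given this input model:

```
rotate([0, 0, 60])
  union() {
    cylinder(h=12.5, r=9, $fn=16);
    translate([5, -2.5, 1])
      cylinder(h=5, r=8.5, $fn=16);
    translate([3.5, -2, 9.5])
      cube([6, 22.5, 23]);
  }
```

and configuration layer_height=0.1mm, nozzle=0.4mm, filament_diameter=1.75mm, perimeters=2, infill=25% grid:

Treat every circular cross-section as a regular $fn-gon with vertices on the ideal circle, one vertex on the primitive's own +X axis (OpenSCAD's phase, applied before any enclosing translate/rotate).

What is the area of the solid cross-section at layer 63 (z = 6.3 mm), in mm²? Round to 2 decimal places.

247.98 mm²

At z = 6.3 mm: the cylinder: section is a regular 16-gon, circumradius r=9 (area = (16/2)·9.000²·sin(360°/16) = 247.98 mm²); the cylinder at (5, -2.5) does not reach this height (z outside [1, 6]); the cube at (3.5, -2) does not reach this height (z outside [9.5, 32.5]); Merging all regions: only the r=9 cylinder is present, so the union is just that shape — area = 247.98 mm²; (whole slice rotated 60° about Z — lengths, areas and connectivity unchanged). Overall, the cross-section is a single solid region. Net area = 247.98 mm².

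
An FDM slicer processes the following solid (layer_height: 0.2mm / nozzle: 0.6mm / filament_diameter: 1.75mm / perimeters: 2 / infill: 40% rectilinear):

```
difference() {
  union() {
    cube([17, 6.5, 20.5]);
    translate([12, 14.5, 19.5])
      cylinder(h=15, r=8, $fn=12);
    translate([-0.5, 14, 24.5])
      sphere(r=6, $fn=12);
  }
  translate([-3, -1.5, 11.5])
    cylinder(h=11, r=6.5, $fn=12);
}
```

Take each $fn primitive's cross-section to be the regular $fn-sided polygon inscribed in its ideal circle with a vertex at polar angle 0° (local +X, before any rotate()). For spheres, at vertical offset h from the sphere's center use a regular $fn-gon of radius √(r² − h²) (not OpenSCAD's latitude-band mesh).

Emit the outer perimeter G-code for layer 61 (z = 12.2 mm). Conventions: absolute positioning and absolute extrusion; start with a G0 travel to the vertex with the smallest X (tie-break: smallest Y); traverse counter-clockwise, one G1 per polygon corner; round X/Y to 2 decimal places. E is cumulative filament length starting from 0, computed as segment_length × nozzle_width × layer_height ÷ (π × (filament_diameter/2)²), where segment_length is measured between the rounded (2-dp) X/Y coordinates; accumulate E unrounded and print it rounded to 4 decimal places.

At z = 12.2 mm: the cube is present — its section is the full 17×6.5 rectangle; the cylinder at (12, 14.5) is not intersected at this z (z outside [19.5, 34.5]); the sphere at (-0.5, 14) is not intersected at this z (|z−center|=12.300 > r=6); Taking the union: only the 17×6.5 cube is present, so the union is just that shape — 1 connected region; the r=6.5 cylinder at (-3, -1.5) gives a regular 12-gon of circumradius 6.5 (constant along its height); Taking the first minus the rest: starting from that combined region, the r=6.5 cylinder at (-3, -1.5) partially overlaps it — only the 8.44 mm² overlap (of its 126.75 mm²) is removed, clipping the outline — 1 connected region. The outline is a single polygon with 7 vertices. Extrusion per mm of travel: 0.6 × 0.2 / (π × 0.875²) = 0.049890. Accumulating E over each segment gives final E = 2.2519.

G0 X0.00 Y4.20 Z12.20
G1 X0.25 Y4.13 E0.0130
G1 X2.63 Y1.75 E0.1809
G1 X3.10 Y0.00 E0.2713
G1 X17.00 Y0.00 E0.9647
G1 X17.00 Y6.50 E1.2890
G1 X0.00 Y6.50 E2.1372
G1 X0.00 Y4.20 E2.2519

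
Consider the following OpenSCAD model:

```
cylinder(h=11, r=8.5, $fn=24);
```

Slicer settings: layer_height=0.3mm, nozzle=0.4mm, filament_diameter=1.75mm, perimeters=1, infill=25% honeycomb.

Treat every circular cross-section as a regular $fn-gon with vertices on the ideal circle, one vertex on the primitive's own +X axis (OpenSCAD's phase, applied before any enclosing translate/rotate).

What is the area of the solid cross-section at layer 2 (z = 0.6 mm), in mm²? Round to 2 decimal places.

224.40 mm²

At z = 0.6 mm: the cylinder: section is a regular 24-gon, circumradius r=8.5 (area = (24/2)·8.500²·sin(360°/24) = 224.40 mm²). Overall, the cross-section is a single solid region. Net area = 224.40 mm².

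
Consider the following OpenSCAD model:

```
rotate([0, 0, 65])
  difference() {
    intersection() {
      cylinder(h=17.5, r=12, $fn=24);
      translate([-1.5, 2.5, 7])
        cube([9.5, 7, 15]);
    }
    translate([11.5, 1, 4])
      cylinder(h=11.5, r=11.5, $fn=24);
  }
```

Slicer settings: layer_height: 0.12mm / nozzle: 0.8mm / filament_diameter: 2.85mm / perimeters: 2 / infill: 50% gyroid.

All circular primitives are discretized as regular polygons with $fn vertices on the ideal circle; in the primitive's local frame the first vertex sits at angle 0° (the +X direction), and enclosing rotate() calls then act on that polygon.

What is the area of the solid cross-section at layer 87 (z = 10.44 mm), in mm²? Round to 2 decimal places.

At z = 10.44 mm: the cylinder: section is a regular 24-gon, circumradius r=12 (area = (24/2)·12.000²·sin(360°/24) = 447.24 mm²); the cube at (-1.5, 2.5) is present — its section is the full 9.5×7 rectangle (area 66.50 mm²); After intersecting: the 9.5×7 cube at (-1.5, 2.5) partially overlaps the r=12 cylinder; clipping to the common part keeps 66.23 mm² — area = 66.23 mm²; the cylinder at (11.5, 1): section is a regular 24-gon, circumradius r=11.5 (area = (24/2)·11.500²·sin(360°/24) = 410.75 mm²); Taking the first minus the rest: starting from the result so far (66.23 mm²), the r=11.5 cylinder at (11.5, 1) partially overlaps it — only the 45.44 mm² overlap (of its 410.75 mm²) is removed, clipping the outline — area = 20.79 mm²; (rotated 65° about Z; rotation is an isometry so areas/perimeters/island counts are preserved). Overall, the cross-section is a single solid region. Net area = 20.79 mm².

20.79 mm²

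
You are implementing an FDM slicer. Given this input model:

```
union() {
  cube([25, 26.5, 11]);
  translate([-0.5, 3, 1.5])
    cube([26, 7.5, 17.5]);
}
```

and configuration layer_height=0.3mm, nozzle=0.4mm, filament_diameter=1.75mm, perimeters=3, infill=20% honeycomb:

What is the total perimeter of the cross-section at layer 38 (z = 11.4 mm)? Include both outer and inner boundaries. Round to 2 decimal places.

67.00 mm

At z = 11.4 mm: the cube is absent (z outside [0, 11]); the 26×7.5 cube at (-0.5, 3) contributes its full rectangle (perimeter 67.00 mm); Taking the union: only the 26×7.5 cube at (-0.5, 3) is present, so the union is just that shape — boundary = 67.00 mm. Overall, the cross-section is a single solid region. Total boundary length (outer) = 67.00 mm.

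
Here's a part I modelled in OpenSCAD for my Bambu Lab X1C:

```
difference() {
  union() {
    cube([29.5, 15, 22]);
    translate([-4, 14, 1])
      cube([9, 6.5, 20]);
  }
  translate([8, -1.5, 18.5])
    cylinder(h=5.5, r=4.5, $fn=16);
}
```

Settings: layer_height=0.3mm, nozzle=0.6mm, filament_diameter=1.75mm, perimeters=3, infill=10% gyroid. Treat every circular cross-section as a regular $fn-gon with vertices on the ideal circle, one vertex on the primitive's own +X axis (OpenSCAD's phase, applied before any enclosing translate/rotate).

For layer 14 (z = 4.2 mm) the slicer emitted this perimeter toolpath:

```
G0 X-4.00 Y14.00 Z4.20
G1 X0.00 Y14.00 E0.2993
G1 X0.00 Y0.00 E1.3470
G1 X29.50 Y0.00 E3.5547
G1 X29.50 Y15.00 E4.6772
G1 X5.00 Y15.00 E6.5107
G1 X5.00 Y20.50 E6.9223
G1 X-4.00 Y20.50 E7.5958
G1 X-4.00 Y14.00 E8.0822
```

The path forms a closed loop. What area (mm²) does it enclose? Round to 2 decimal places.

Apply the shoelace formula to the sequence of (X, Y) vertices; enclosed area = 496.00 mm².

496.00 mm²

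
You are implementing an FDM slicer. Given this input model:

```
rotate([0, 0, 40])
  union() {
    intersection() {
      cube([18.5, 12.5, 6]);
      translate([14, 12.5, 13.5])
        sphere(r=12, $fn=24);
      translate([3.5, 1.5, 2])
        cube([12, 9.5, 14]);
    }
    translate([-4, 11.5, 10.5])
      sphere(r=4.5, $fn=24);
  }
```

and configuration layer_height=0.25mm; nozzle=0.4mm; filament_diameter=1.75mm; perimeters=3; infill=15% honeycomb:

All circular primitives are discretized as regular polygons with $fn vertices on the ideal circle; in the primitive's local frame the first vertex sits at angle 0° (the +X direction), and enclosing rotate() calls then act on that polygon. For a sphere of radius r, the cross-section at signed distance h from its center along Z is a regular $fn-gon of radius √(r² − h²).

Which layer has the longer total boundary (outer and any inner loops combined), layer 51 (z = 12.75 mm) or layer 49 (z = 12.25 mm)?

layer 49 (z = 12.25 mm)

Layer 51 (z = 12.75): the cube is absent (z outside [0, 6]); the r=12 sphere at (14, 12.5) contributes a regular 24-gon of circumradius √(12²−0.75²) = 11.977 (perimeter = 2·24·11.977·sin(180°/24) = 75.04 mm); the cube at (3.5, 1.5) (footprint 12×9.5) is included at this height (perimeter 43.00 mm); Taking the intersection: at least one operand is absent at this height, so nothing remains; the r=4.5 sphere at (-4, 11.5) contributes a regular 24-gon of circumradius √(4.5²−2.25²) = 3.897 (perimeter = 2·24·3.897·sin(180°/24) = 24.42 mm); Taking the union: only the r=4.5 sphere at (-4, 11.5) is present, so the union is just that shape — boundary = 24.42 mm; (whole slice rotated 40° about Z — lengths, areas and connectivity unchanged). So its perimeter = 24.42 mm. Layer 49 (z = 12.25): the cube does not reach this height (z outside [0, 6]); the sphere at (14, 12.5): section is a regular 24-gon, circumradius = √(r²−h²) = √(12²−1.25²) = 11.935 (perimeter = 2·24·11.935·sin(180°/24) = 74.77 mm); the cube at (3.5, 1.5) is present — its section is the full 12×9.5 rectangle (perimeter 43.00 mm); After intersecting: at least one operand is absent at this height, so nothing remains; the r=4.5 sphere at (-4, 11.5) contributes a regular 24-gon of circumradius √(4.5²−1.75²) = 4.146 (perimeter = 2·24·4.146·sin(180°/24) = 25.97 mm); Taking the union: only the r=4.5 sphere at (-4, 11.5) is present, so the union is just that shape — boundary = 25.97 mm; (whole slice rotated 40° about Z — lengths, areas and connectivity unchanged). So its perimeter = 25.97 mm. Layer 49 is larger (25.97 vs 24.42 mm).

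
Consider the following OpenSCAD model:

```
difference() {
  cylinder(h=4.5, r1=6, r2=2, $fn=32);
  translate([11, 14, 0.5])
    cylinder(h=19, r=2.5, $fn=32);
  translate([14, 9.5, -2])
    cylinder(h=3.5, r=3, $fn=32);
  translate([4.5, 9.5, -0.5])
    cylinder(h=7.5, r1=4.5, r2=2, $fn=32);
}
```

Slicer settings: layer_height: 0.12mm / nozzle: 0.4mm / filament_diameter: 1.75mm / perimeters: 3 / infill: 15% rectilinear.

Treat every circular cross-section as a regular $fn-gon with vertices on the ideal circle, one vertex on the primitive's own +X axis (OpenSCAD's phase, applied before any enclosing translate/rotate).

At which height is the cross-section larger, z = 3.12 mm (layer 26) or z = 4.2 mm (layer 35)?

Layer 26 (z = 3.12): the cone (r1=6→r2=2) has section circumradius 3.227 here — a regular 32-gon (area = (32/2)·3.227²·sin(360°/32) = 32.50 mm²); the r=2.5 cylinder at (11, 14) contributes a regular 32-gon of circumradius 2.5 (area = (32/2)·2.500²·sin(360°/32) = 19.51 mm²); the cylinder at (14, 9.5) does not reach this height (z outside [-2, 1.5]); the cone at (4.5, 9.5) contributes a regular 32-gon of circumradius 3.293 (interpolated between r1=4.5 and r2=2 at t=0.483) (area = (32/2)·3.293²·sin(360°/32) = 33.86 mm²); Taking the first minus the rest: starting from the cone (32.50 mm²), the r=2.5 cylinder at (11, 14) misses the remaining region (no effect); the cone at (4.5, 9.5) misses the remaining region (no effect) — area = 32.50 mm². So its area = 32.50 mm². Layer 35 (z = 4.2): the cone (r1=6→r2=2) has section circumradius 2.267 here — a regular 32-gon (area = (32/2)·2.267²·sin(360°/32) = 16.04 mm²); the r=2.5 cylinder at (11, 14) contributes a regular 32-gon of circumradius 2.5 (area = (32/2)·2.500²·sin(360°/32) = 19.51 mm²); the cylinder at (14, 9.5) is not intersected at this z (z outside [-2, 1.5]); the cone at (4.5, 9.5): at t=0.627 of its height the radius interpolates to r₁+(r₂−r₁)t = 2.933, giving a regular 32-gon of that circumradius (area = (32/2)·2.933²·sin(360°/32) = 26.86 mm²); Taking the first minus the rest: starting from the cone (16.04 mm²), the r=2.5 cylinder at (11, 14) misses the remaining region (no effect); the cone at (4.5, 9.5) misses the remaining region (no effect) — area = 16.04 mm². So its area = 16.04 mm². Layer 26 is larger (32.50 vs 16.04 mm²).

layer 26 (z = 3.12 mm)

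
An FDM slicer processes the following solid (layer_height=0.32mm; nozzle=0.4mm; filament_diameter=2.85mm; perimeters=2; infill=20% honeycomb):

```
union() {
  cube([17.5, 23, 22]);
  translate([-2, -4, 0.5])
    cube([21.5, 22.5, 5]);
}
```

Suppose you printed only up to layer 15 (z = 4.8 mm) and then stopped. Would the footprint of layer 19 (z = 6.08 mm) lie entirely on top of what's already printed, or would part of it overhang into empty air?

Compare the two slices. At z = 4.8: the cube (footprint 17.5×23) is included at this height (area 402.50 mm²); the cube at (-2, -4) (footprint 21.5×22.5) is included at this height (area 483.75 mm²); Merging all regions: the regions partially overlap — summed areas 886.25 mm² minus the doubly-counted overlap 323.75 mm² gives 562.50 mm² — area = 562.50 mm². At z = 6.08: the cube (footprint 17.5×23) is included at this height (area 402.50 mm²); the cube at (-2, -4) is not intersected at this z (z outside [0.5, 5.5]); Taking the union: only the 17.5×23 cube is present, so the union is just that shape — area = 402.50 mm². Checking containment: the cross-section at z = 6.08 is a subset of the cross-section at z = 4.8.

entirely on top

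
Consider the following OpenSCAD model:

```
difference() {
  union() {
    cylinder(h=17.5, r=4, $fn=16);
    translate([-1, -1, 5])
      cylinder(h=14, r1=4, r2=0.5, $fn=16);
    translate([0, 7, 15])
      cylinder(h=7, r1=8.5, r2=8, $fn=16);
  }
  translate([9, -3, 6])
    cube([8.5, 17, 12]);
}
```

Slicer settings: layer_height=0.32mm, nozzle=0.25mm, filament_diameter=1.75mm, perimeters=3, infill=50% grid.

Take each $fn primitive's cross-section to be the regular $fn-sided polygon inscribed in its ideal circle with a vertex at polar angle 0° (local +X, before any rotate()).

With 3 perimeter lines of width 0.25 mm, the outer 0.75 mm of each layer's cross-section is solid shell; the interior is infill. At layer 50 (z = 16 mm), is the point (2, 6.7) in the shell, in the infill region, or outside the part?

infill

At z = 16 mm: the r=4 cylinder gives a regular 16-gon of circumradius 4 (constant along its height); the cone at (-1, -1): at t=0.786 of its height the radius interpolates to r₁+(r₂−r₁)t = 1.250, giving a regular 16-gon of that circumradius; the cone at (0, 7): at t=0.143 of its height the radius interpolates to r₁+(r₂−r₁)t = 8.429, giving a regular 16-gon of that circumradius; Merging all regions: the regions partially overlap (shared area 37.22 mm²), so overlapping operands fuse into one piece — 1 connected region; the cube at (9, -3) is present — its section is the full 8.5×17 rectangle; Subtracting the remaining from the first: starting from the result so far, the 8.5×17 cube at (9, -3) misses the remaining region (no effect) — 1 connected region. Overall, the cross-section is a single solid region. The nearest boundary edge runs (8.43, 7.00)→(7.79, 3.77); distance from the point to it = 6.25 mm. The point is inside the cross-section and 6.25 mm from the nearest boundary — more than the 0.75 mm shell width (3 × 0.25), so it's in the infill interior.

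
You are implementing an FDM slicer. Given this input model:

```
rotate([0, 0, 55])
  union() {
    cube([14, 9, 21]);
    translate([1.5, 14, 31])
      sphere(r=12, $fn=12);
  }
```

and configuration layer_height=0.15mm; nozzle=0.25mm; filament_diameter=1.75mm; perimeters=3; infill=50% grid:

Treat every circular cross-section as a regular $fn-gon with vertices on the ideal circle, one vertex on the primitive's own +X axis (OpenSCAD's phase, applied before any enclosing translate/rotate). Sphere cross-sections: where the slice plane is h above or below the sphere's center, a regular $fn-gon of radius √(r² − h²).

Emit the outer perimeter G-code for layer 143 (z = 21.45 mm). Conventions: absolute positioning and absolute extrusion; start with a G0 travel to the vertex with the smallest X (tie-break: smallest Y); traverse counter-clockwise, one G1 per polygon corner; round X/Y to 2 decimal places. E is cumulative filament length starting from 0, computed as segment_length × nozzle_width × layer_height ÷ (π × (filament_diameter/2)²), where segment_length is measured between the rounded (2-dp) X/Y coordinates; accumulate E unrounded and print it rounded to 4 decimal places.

At z = 21.45 mm: the cube is not intersected at this z (z outside [0, 21]); the r=12 sphere at (1.5, 14) slices to a regular 12-gon of circumradius 7.266 (√(r²−h²) with h=9.55 from center); Merging all regions: only the r=12 sphere at (1.5, 14) is present, so the union is just that shape — 1 connected region; (rotated 55° about Z; rotation is an isometry so areas/perimeters/island counts are preserved). The outline is a single polygon with 12 vertices. Extrusion per mm of travel: 0.25 × 0.15 / (π × 0.875²) = 0.015591. Accumulating E over each segment gives final E = 0.7037.

G0 X-17.85 Y9.89 Z21.45
G1 X-17.19 Y6.19 E0.0586
G1 X-14.78 Y3.31 E0.1171
G1 X-11.24 Y2.02 E0.1759
G1 X-7.54 Y2.67 E0.2345
G1 X-4.66 Y5.09 E0.2931
G1 X-3.37 Y8.63 E0.3518
G1 X-4.02 Y12.33 E0.4104
G1 X-6.44 Y15.21 E0.4691
G1 X-9.97 Y16.50 E0.5277
G1 X-13.68 Y15.84 E0.5864
G1 X-16.56 Y13.43 E0.6450
G1 X-17.85 Y9.89 E0.7037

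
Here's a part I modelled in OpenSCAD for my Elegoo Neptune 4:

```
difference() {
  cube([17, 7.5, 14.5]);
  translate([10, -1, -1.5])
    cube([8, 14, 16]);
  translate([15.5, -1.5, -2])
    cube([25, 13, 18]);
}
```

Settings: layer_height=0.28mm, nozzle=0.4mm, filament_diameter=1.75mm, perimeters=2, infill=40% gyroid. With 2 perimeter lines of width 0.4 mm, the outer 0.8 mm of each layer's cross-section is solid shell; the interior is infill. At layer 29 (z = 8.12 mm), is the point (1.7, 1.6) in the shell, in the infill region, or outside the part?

At z = 8.12 mm: the 17×7.5 cube contributes its full rectangle; the 8×14 cube at (10, -1) contributes its full rectangle; the cube at (15.5, -1.5) (footprint 25×13) is included at this height; Subtracting the remaining from the first: starting from the 17×7.5 cube, the 8×14 cube at (10, -1) partially overlaps it — only the 52.50 mm² overlap (of its 112.00 mm²) is removed, clipping the outline; the 25×13 cube at (15.5, -1.5) misses the remaining region (no effect) — 1 connected region. Overall, the cross-section is a single solid region. The nearest boundary edge runs (10.00, 0.00)→(0.00, 0.00); distance from the point to it = 1.60 mm. The point is inside the cross-section and 1.60 mm from the nearest boundary — more than the 0.8 mm shell width (2 × 0.4), so it's in the infill interior.

infill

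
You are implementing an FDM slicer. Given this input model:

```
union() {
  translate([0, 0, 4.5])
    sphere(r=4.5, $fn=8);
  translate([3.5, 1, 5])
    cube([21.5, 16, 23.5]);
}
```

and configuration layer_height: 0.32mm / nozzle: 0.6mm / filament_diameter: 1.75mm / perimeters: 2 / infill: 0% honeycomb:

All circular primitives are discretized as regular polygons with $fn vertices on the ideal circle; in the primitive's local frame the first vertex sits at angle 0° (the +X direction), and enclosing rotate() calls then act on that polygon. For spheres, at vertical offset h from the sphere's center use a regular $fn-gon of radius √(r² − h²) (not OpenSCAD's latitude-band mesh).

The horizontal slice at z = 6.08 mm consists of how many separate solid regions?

1

At z = 6.08 mm: the sphere: section is a regular 8-gon, circumradius = √(r²−h²) = √(4.5²−1.58²) = 4.214; the cube at (3.5, 1) is present — its section is the full 21.5×16 rectangle; Combining (union): the regions partially overlap (shared area 0.11 mm²), so overlapping operands fuse into one piece — 1 connected region. The result has 1 disconnected region.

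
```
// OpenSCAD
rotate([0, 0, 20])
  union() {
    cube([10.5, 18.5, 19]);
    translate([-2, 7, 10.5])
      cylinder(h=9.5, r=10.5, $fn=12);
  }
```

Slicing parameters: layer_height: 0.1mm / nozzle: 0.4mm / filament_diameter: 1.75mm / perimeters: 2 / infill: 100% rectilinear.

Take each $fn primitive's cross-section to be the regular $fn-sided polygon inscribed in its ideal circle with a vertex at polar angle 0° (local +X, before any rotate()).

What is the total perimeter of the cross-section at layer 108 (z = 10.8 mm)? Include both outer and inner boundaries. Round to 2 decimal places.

78.77 mm

At z = 10.8 mm: the cube (footprint 10.5×18.5) is included at this height (perimeter 58.00 mm); the r=10.5 cylinder at (-2, 7) gives a regular 12-gon of circumradius 10.5 (constant along its height) (perimeter = 2·12·10.500·sin(180°/12) = 65.22 mm); Taking the union: the regions partially overlap (shared area 114.04 mm²), so the edge portions inside another operand are dropped and the merged outline is re-measured after clipping — boundary = 78.77 mm; (whole slice rotated 20° about Z — lengths, areas and connectivity unchanged). Overall, the cross-section is a single solid region. Total boundary length (outer) = 78.77 mm.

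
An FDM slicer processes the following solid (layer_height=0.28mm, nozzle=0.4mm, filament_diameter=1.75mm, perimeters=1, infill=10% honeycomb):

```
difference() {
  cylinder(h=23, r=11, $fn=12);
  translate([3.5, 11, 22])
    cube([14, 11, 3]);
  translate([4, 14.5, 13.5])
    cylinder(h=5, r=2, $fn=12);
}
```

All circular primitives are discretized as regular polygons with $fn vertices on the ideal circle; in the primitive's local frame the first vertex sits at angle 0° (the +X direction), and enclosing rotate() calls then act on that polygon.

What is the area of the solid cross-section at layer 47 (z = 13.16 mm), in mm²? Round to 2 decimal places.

At z = 13.16 mm: the r=11 cylinder contributes a regular 12-gon of circumradius 11 (area = (12/2)·11.000²·sin(360°/12) = 363.00 mm²); the cube at (3.5, 11) does not reach this height (z outside [22, 25]); the cylinder at (4, 14.5) is not intersected at this z (z outside [13.5, 18.5]); Subtracting the remaining from the first: none of the subtracted shapes is present at this height, so the r=11 cylinder is unchanged — area = 363.00 mm². Overall, the cross-section is a single solid region. Net area = 363.00 mm².

363.00 mm²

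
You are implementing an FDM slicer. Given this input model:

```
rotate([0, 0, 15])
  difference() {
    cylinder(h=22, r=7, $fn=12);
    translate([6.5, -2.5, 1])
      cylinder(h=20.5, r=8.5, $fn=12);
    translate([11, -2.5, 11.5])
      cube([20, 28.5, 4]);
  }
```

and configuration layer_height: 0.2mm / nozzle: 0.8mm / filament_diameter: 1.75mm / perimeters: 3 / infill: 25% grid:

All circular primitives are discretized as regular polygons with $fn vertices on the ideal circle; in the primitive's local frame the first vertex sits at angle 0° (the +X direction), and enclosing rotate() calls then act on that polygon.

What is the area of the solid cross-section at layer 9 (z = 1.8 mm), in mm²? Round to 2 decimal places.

At z = 1.8 mm: the cylinder: section is a regular 12-gon, circumradius r=7 (area = (12/2)·7.000²·sin(360°/12) = 147.00 mm²); the cylinder at (6.5, -2.5): section is a regular 12-gon, circumradius r=8.5 (area = (12/2)·8.500²·sin(360°/12) = 216.75 mm²); the cube at (11, -2.5) is absent (z outside [11.5, 15.5]); Taking the first minus the rest: starting from the r=7 cylinder (147.00 mm²), the r=8.5 cylinder at (6.5, -2.5) partially overlaps it — only the 77.68 mm² overlap (of its 216.75 mm²) is removed, clipping the outline — area = 69.32 mm²; (whole slice rotated 15° about Z — lengths, areas and connectivity unchanged). Overall, the cross-section is a single solid region. Net area = 69.32 mm².

69.32 mm²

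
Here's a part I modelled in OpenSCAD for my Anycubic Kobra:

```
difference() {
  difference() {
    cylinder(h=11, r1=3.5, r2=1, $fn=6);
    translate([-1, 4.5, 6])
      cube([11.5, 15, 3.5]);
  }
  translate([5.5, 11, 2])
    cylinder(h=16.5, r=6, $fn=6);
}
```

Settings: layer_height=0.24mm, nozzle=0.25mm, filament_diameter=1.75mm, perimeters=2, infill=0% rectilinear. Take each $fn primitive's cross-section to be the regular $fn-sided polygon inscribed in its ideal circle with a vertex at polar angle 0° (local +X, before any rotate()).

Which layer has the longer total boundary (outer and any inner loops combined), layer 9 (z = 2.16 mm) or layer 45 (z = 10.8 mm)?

layer 9 (z = 2.16 mm)

Layer 9 (z = 2.16): the cone contributes a regular 6-gon of circumradius 3.009 (interpolated between r1=3.5 and r2=1 at t=0.196) (perimeter = 2·6·3.009·sin(180°/6) = 18.05 mm); the cube at (-1, 4.5) does not reach this height (z outside [6, 9.5]); Subtracting the remaining from the first: none of the subtracted shapes is present at this height, so the cone is unchanged — boundary = 18.05 mm; the r=6 cylinder at (5.5, 11) gives a regular 6-gon of circumradius 6 (constant along its height) (perimeter = 2·6·6.000·sin(180°/6) = 36.00 mm); Subtracting the remaining from the first: starting from the result so far, the r=6 cylinder at (5.5, 11) misses the remaining region (no effect) — boundary = 18.05 mm. So its perimeter = 18.05 mm. Layer 45 (z = 10.8): the cone: at t=0.982 of its height the radius interpolates to r₁+(r₂−r₁)t = 1.045, giving a regular 6-gon of that circumradius (perimeter = 2·6·1.045·sin(180°/6) = 6.27 mm); the cube at (-1, 4.5) is absent (z outside [6, 9.5]); Taking the first minus the rest: none of the subtracted shapes is present at this height, so the cone is unchanged — boundary = 6.27 mm; the cylinder at (5.5, 11): section is a regular 6-gon, circumradius r=6 (perimeter = 2·6·6.000·sin(180°/6) = 36.00 mm); Taking the first minus the rest: starting from the result so far, the r=6 cylinder at (5.5, 11) misses the remaining region (no effect) — boundary = 6.27 mm. So its perimeter = 6.27 mm. Layer 9 is larger (18.05 vs 6.27 mm).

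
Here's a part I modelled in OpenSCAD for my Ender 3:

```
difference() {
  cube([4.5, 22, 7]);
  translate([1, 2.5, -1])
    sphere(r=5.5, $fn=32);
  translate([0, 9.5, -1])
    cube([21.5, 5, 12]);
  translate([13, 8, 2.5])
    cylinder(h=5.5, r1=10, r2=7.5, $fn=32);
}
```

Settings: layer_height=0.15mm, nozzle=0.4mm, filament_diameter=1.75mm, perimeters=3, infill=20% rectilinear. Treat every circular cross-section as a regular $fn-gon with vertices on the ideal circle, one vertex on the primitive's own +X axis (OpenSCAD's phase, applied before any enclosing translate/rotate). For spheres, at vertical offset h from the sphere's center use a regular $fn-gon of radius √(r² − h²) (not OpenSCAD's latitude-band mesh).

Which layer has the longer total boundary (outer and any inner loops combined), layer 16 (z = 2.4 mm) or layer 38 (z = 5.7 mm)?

layer 38 (z = 5.7 mm)

Layer 16 (z = 2.4): the cube is present — its section is the full 4.5×22 rectangle (perimeter 53.00 mm); the sphere at (1, 2.5): section is a regular 32-gon, circumradius = √(r²−h²) = √(5.5²−3.4²) = 4.323 (perimeter = 2·32·4.323·sin(180°/32) = 27.12 mm); the 21.5×5 cube at (0, 9.5) contributes its full rectangle (perimeter 53.00 mm); the cone at (13, 8) is not intersected at this z (z outside [2.5, 8]); Subtracting the remaining from the first: starting from the 4.5×22 cube, the r=5.5 sphere at (1, 2.5) partially overlaps it — only the 28.72 mm² overlap (of its 58.34 mm²) is removed, clipping the outline; the 21.5×5 cube at (0, 9.5) partially overlaps it — only the 22.50 mm² overlap (of its 107.50 mm²) is removed, clipping the outline — boundary = 40.89 mm. So its perimeter = 40.89 mm. Layer 38 (z = 5.7): the cube (footprint 4.5×22) is included at this height (perimeter 53.00 mm); the sphere at (1, 2.5) is absent (|z−center|=6.700 > r=5.5); the 21.5×5 cube at (0, 9.5) contributes its full rectangle (perimeter 53.00 mm); the cone at (13, 8) contributes a regular 32-gon of circumradius 8.545 (interpolated between r1=10 and r2=7.5 at t=0.582) (perimeter = 2·32·8.545·sin(180°/32) = 53.61 mm); Taking the first minus the rest: starting from the 4.5×22 cube, the 21.5×5 cube at (0, 9.5) partially overlaps it — only the 22.50 mm² overlap (of its 107.50 mm²) is removed, clipping the outline; the cone at (13, 8) partially overlaps it — only the 0.02 mm² overlap (of its 227.94 mm²) is removed, clipping the outline — boundary = 52.00 mm. So its perimeter = 52.00 mm. Layer 38 is larger (52.00 vs 40.89 mm).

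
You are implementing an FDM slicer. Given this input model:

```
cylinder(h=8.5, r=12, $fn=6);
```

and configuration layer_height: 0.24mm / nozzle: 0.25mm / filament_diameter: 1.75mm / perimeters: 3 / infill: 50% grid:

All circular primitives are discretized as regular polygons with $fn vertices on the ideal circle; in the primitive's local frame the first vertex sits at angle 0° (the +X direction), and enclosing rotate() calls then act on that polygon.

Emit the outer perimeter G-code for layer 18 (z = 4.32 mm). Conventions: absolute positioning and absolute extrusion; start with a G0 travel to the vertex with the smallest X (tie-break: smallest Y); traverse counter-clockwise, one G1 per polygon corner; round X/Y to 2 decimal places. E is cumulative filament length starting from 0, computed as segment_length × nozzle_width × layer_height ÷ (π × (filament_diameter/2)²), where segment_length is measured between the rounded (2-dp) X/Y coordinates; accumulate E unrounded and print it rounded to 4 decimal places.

G0 X-12.00 Y0.00 Z4.32
G1 X-6.00 Y-10.39 E0.2993
G1 X6.00 Y-10.39 E0.5986
G1 X12.00 Y0.00 E0.8979
G1 X6.00 Y10.39 E1.1972
G1 X-6.00 Y10.39 E1.4966
G1 X-12.00 Y0.00 E1.7958

At z = 4.32 mm: the cylinder: section is a regular 6-gon, circumradius r=12. The outline is a single polygon with 6 vertices. Extrusion per mm of travel: 0.25 × 0.24 / (π × 0.875²) = 0.024945. Accumulating E over each segment gives final E = 1.7958.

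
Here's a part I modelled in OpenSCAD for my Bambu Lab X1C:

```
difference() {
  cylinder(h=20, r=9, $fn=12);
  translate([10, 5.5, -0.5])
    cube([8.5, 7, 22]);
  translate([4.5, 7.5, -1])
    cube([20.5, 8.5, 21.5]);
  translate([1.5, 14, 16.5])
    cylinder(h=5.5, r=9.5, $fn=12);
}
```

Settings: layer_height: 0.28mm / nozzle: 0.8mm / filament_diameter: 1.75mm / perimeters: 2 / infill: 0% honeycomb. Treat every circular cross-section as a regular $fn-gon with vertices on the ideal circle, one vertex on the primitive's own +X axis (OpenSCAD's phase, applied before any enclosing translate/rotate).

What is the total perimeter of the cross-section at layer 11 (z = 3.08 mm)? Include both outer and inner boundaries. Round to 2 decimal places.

At z = 3.08 mm: the r=9 cylinder contributes a regular 12-gon of circumradius 9 (perimeter = 2·12·9.000·sin(180°/12) = 55.90 mm); the 8.5×7 cube at (10, 5.5) contributes its full rectangle (perimeter 31.00 mm); the 20.5×8.5 cube at (4.5, 7.5) contributes its full rectangle (perimeter 58.00 mm); the cylinder at (1.5, 14) is absent (z outside [16.5, 22]); After the difference (first − rest): starting from the r=9 cylinder, the 8.5×7 cube at (10, 5.5) misses the remaining region (no effect); the 20.5×8.5 cube at (4.5, 7.5) partially overlaps it — only the 0.04 mm² overlap (of its 174.25 mm²) is removed, clipping the outline — boundary = 56.08 mm. Overall, the cross-section is a single solid region. Total boundary length (outer) = 56.08 mm.

56.08 mm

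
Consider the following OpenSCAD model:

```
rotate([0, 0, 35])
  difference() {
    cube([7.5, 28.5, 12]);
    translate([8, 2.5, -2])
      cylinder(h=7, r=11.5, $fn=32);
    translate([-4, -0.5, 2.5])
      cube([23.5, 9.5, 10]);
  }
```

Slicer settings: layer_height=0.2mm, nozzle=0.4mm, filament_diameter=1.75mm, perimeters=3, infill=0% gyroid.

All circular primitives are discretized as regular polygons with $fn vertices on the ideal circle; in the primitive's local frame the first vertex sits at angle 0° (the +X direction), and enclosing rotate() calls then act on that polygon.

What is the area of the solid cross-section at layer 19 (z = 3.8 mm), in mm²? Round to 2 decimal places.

At z = 3.8 mm: the cube is present — its section is the full 7.5×28.5 rectangle (area 213.75 mm²); the cylinder at (8, 2.5): section is a regular 32-gon, circumradius r=11.5 (area = (32/2)·11.500²·sin(360°/32) = 412.81 mm²); the cube at (-4, -0.5) (footprint 23.5×9.5) is included at this height (area 223.25 mm²); After the difference (first − rest): starting from the 7.5×28.5 cube (213.75 mm²), the r=11.5 cylinder at (8, 2.5) partially overlaps it — only the 96.60 mm² overlap (of its 412.81 mm²) is removed, clipping the outline; the 23.5×9.5 cube at (-4, -0.5) misses the remaining region (no effect) — area = 117.15 mm²; (whole slice rotated 35° about Z — lengths, areas and connectivity unchanged). Overall, the cross-section is a single solid region. Net area = 117.15 mm².

117.15 mm²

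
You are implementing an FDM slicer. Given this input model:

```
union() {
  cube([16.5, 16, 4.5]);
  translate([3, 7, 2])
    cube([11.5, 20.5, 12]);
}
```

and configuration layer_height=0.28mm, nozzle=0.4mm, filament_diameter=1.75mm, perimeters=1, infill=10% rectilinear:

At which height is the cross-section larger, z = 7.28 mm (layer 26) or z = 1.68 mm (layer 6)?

Layer 26 (z = 7.28): the cube is absent (z outside [0, 4.5]); the cube at (3, 7) is present — its section is the full 11.5×20.5 rectangle (area 235.75 mm²); Merging all regions: only the 11.5×20.5 cube at (3, 7) is present, so the union is just that shape — area = 235.75 mm². So its area = 235.75 mm². Layer 6 (z = 1.68): the 16.5×16 cube contributes its full rectangle (area 264.00 mm²); the cube at (3, 7) does not reach this height (z outside [2, 14]); Merging all regions: only the 16.5×16 cube is present, so the union is just that shape — area = 264.00 mm². So its area = 264.00 mm². Layer 6 is larger (264.00 vs 235.75 mm²).

layer 6 (z = 1.68 mm)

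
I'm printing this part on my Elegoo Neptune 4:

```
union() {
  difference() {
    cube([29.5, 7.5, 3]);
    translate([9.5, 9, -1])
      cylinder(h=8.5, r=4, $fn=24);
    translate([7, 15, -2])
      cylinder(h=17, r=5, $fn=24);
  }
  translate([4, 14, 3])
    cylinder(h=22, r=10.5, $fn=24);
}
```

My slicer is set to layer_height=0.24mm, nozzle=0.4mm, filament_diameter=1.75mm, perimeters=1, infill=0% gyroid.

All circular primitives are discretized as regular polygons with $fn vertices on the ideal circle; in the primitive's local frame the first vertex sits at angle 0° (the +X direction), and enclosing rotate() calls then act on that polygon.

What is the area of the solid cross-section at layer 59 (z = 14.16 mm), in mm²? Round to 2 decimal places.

At z = 14.16 mm: the cube does not reach this height (z outside [0, 3]); the cylinder at (9.5, 9) is absent (z outside [-1, 7.5]); the r=5 cylinder at (7, 15) gives a regular 24-gon of circumradius 5 (constant along its height) (area = (24/2)·5.000²·sin(360°/24) = 77.65 mm²); Subtracting the remaining from the first: the first operand is absent here, so nothing remains; the cylinder at (4, 14): section is a regular 24-gon, circumradius r=10.5 (area = (24/2)·10.500²·sin(360°/24) = 342.42 mm²); Merging all regions: only the r=10.5 cylinder at (4, 14) is present, so the union is just that shape — area = 342.42 mm². Overall, the cross-section is a single solid region. Net area = 342.42 mm².

342.42 mm²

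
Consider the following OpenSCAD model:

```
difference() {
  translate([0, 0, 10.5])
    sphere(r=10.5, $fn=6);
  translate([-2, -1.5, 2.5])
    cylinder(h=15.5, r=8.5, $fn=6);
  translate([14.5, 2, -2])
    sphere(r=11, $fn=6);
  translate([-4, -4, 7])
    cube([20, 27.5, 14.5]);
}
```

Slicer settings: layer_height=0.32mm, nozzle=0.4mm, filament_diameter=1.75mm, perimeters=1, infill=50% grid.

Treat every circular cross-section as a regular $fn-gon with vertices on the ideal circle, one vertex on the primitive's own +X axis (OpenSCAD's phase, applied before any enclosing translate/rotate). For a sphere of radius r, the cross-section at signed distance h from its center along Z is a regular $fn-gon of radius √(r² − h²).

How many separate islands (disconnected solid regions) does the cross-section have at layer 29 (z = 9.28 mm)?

At z = 9.28 mm: the r=10.5 sphere contributes a regular 6-gon of circumradius √(10.5²−1.22²) = 10.429; the cylinder at (-2, -1.5): section is a regular 6-gon, circumradius r=8.5; the sphere at (14.5, 2) is not intersected at this z (|z−center|=11.280 > r=11); the cube at (-4, -4) (footprint 20×27.5) is included at this height; Taking the first minus the rest: starting from the r=10.5 sphere, the r=8.5 cylinder at (-2, -1.5) partially overlaps it — only the 180.43 mm² overlap (of its 187.71 mm²) is removed, clipping the outline; the 20×27.5 cube at (-4, -4) partially overlaps it — only the 73.77 mm² overlap (of its 550.00 mm²) is removed, clipping the outline — 2 connected regions. Overall, the cross-section has 2 separate islands. Island count = 2.

2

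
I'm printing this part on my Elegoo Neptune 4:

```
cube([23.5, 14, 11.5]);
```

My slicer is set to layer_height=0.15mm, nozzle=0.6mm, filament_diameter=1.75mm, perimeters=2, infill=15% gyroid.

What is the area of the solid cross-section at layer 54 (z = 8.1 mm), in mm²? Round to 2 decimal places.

At z = 8.1 mm: the cube is present — its section is the full 23.5×14 rectangle (area 329.00 mm²). Overall, the cross-section is a single solid region. Net area = 329.00 mm².

329.00 mm²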